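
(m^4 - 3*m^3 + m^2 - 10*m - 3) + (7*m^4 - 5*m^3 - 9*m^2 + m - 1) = 8*m^4 - 8*m^3 - 8*m^2 - 9*m - 4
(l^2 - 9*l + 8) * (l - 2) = l^3 - 11*l^2 + 26*l - 16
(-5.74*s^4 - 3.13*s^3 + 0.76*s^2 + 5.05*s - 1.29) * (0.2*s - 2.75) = -1.148*s^5 + 15.159*s^4 + 8.7595*s^3 - 1.08*s^2 - 14.1455*s + 3.5475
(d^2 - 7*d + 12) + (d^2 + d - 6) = 2*d^2 - 6*d + 6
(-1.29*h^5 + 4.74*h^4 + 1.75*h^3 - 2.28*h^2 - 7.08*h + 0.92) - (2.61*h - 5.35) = -1.29*h^5 + 4.74*h^4 + 1.75*h^3 - 2.28*h^2 - 9.69*h + 6.27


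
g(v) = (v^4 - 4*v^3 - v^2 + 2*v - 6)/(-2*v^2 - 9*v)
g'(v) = (4*v + 9)*(v^4 - 4*v^3 - v^2 + 2*v - 6)/(-2*v^2 - 9*v)^2 + (4*v^3 - 12*v^2 - 2*v + 2)/(-2*v^2 - 9*v) = (-4*v^5 - 19*v^4 + 72*v^3 + 13*v^2 - 24*v - 54)/(v^2*(4*v^2 + 36*v + 81))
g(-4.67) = -532.73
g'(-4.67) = -2833.53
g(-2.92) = 16.46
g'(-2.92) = -25.81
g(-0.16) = -4.56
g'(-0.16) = -25.99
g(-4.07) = 146.67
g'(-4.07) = -435.99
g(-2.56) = 9.30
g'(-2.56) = -15.12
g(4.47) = -0.31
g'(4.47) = -1.27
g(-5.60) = -132.90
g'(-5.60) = -58.06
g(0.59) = 0.98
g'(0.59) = -1.43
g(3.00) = 0.80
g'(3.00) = -0.28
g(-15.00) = -202.74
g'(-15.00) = 18.50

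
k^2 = k^2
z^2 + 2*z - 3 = (z - 1)*(z + 3)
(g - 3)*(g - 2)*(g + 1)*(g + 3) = g^4 - g^3 - 11*g^2 + 9*g + 18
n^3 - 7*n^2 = n^2*(n - 7)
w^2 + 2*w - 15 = (w - 3)*(w + 5)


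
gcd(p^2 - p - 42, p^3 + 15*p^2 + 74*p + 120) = p + 6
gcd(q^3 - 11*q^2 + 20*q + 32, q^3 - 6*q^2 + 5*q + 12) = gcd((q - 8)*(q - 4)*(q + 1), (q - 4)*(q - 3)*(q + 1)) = q^2 - 3*q - 4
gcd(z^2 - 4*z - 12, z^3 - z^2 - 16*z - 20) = z + 2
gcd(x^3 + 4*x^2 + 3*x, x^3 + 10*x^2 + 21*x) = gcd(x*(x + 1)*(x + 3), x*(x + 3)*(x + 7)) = x^2 + 3*x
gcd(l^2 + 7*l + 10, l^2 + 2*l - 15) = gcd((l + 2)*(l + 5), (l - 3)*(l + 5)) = l + 5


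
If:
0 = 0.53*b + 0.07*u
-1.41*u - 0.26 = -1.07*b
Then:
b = 0.02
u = -0.17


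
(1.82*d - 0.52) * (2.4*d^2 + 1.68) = 4.368*d^3 - 1.248*d^2 + 3.0576*d - 0.8736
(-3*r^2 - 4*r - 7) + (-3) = -3*r^2 - 4*r - 10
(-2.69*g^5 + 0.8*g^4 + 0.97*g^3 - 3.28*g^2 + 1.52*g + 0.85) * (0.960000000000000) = -2.5824*g^5 + 0.768*g^4 + 0.9312*g^3 - 3.1488*g^2 + 1.4592*g + 0.816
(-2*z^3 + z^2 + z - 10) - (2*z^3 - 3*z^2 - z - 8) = -4*z^3 + 4*z^2 + 2*z - 2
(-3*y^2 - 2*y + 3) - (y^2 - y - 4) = -4*y^2 - y + 7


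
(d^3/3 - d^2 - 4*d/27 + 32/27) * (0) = 0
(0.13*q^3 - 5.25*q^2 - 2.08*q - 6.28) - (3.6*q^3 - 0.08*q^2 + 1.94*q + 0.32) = -3.47*q^3 - 5.17*q^2 - 4.02*q - 6.6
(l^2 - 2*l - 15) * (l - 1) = l^3 - 3*l^2 - 13*l + 15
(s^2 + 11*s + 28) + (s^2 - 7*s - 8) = 2*s^2 + 4*s + 20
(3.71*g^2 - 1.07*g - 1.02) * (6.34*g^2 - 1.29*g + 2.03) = 23.5214*g^4 - 11.5697*g^3 + 2.4448*g^2 - 0.8563*g - 2.0706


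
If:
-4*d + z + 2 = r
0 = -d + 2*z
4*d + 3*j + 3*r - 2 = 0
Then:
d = 2*z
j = 13*z/3 - 4/3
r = 2 - 7*z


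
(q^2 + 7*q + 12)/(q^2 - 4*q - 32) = (q + 3)/(q - 8)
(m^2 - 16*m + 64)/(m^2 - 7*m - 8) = (m - 8)/(m + 1)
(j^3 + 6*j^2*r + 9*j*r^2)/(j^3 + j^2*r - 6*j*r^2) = (-j - 3*r)/(-j + 2*r)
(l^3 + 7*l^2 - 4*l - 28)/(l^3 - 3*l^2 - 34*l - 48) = (l^2 + 5*l - 14)/(l^2 - 5*l - 24)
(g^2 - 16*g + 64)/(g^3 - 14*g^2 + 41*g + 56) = (g - 8)/(g^2 - 6*g - 7)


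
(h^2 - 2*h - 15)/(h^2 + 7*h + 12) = (h - 5)/(h + 4)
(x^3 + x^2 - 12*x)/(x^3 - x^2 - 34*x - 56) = x*(x - 3)/(x^2 - 5*x - 14)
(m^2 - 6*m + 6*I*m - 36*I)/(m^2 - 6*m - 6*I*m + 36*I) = (m + 6*I)/(m - 6*I)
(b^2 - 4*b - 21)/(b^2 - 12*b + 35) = (b + 3)/(b - 5)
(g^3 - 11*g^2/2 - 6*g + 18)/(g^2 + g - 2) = (g^2 - 15*g/2 + 9)/(g - 1)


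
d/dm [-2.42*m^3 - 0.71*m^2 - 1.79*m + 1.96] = -7.26*m^2 - 1.42*m - 1.79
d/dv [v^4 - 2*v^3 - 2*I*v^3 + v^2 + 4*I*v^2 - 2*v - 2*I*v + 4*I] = 4*v^3 - 6*v^2*(1 + I) + 2*v*(1 + 4*I) - 2 - 2*I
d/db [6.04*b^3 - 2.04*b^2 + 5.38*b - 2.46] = 18.12*b^2 - 4.08*b + 5.38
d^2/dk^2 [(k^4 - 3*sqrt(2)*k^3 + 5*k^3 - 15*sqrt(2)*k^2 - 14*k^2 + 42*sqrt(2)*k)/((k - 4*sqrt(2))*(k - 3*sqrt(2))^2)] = 2*(35*sqrt(2)*k^4 + 60*k^4 - 684*sqrt(2)*k^3 - 570*k^3 + 1080*sqrt(2)*k^2 + 5760*k^2 - 10560*sqrt(2)*k + 2880*k - 8640*sqrt(2) + 14112)/(k^7 - 24*sqrt(2)*k^6 + 492*k^5 - 2792*sqrt(2)*k^4 + 18948*k^3 - 38448*sqrt(2)*k^2 + 86400*k - 41472*sqrt(2))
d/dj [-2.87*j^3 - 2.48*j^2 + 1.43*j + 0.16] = -8.61*j^2 - 4.96*j + 1.43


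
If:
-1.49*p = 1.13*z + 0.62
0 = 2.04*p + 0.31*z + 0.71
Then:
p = -0.33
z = -0.11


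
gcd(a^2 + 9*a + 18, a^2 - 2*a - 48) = a + 6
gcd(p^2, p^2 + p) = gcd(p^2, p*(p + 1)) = p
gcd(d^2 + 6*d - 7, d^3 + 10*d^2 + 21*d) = d + 7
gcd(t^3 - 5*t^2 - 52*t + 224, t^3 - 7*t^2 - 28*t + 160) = t^2 - 12*t + 32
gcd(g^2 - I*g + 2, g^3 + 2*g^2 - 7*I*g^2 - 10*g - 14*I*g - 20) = g - 2*I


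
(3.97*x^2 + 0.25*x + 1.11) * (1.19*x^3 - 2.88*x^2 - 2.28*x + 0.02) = 4.7243*x^5 - 11.1361*x^4 - 8.4507*x^3 - 3.6874*x^2 - 2.5258*x + 0.0222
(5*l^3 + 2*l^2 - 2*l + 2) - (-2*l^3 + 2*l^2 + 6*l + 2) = 7*l^3 - 8*l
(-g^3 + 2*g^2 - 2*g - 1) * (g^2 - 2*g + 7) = -g^5 + 4*g^4 - 13*g^3 + 17*g^2 - 12*g - 7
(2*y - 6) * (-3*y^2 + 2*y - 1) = -6*y^3 + 22*y^2 - 14*y + 6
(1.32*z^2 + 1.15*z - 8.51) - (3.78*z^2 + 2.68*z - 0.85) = -2.46*z^2 - 1.53*z - 7.66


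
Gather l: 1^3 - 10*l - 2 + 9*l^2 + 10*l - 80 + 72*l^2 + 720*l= 81*l^2 + 720*l - 81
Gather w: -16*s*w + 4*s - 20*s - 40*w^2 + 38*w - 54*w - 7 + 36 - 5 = -16*s - 40*w^2 + w*(-16*s - 16) + 24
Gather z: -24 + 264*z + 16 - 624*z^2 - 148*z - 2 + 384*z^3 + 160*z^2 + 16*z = 384*z^3 - 464*z^2 + 132*z - 10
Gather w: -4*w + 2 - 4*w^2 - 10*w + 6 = -4*w^2 - 14*w + 8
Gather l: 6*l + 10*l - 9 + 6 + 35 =16*l + 32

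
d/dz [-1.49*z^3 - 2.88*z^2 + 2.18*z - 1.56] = -4.47*z^2 - 5.76*z + 2.18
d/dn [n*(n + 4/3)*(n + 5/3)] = 3*n^2 + 6*n + 20/9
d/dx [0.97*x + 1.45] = 0.970000000000000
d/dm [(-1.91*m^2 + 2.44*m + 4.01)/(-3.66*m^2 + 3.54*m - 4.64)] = (2.169*m^2 + 47.078*m - 25.517)/(13.3956*m^4 - 25.9128*m^3 + 46.4964*m^2 - 32.8512*m + 21.5296)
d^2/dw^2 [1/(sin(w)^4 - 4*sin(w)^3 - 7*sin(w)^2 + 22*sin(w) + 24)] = 2*(-8*sin(w)^7 + 54*sin(w)^6 - 74*sin(w)^5 - 129*sin(w)^4 + 344*sin(w)^3 - 277*sin(w)^2 - 562*sin(w) + 652)/((sin(w) - 4)^3*(sin(w) - 3)^3*(sin(w) + 1)^2*(sin(w) + 2)^3)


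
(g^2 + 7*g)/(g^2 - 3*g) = (g + 7)/(g - 3)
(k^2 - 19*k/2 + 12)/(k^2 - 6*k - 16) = (k - 3/2)/(k + 2)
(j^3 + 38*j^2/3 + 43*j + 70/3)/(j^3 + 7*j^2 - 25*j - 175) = (j + 2/3)/(j - 5)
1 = 1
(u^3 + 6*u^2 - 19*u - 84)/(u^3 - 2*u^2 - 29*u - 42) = (u^2 + 3*u - 28)/(u^2 - 5*u - 14)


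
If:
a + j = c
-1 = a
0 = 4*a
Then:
No Solution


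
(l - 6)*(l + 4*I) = l^2 - 6*l + 4*I*l - 24*I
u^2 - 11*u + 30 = (u - 6)*(u - 5)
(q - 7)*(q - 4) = q^2 - 11*q + 28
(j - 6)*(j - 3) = j^2 - 9*j + 18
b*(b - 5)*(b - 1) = b^3 - 6*b^2 + 5*b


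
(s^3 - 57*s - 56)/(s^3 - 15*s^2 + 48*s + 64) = (s + 7)/(s - 8)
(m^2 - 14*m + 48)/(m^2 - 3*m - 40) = (m - 6)/(m + 5)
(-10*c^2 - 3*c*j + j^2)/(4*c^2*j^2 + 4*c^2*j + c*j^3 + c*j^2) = (-10*c^2 - 3*c*j + j^2)/(c*j*(4*c*j + 4*c + j^2 + j))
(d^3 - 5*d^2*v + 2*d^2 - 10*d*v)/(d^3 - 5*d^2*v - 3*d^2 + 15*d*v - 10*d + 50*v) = d/(d - 5)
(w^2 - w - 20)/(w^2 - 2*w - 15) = (w + 4)/(w + 3)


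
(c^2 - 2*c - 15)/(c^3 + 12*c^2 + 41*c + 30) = (c^2 - 2*c - 15)/(c^3 + 12*c^2 + 41*c + 30)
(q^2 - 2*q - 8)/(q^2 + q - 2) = (q - 4)/(q - 1)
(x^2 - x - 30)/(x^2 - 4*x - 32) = (-x^2 + x + 30)/(-x^2 + 4*x + 32)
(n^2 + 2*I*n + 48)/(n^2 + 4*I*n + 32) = (n - 6*I)/(n - 4*I)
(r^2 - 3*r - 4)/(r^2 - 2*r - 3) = (r - 4)/(r - 3)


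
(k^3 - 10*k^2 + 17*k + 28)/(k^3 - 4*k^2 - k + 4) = (k - 7)/(k - 1)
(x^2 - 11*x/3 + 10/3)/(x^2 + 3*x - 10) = (x - 5/3)/(x + 5)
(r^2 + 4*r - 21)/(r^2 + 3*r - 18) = (r + 7)/(r + 6)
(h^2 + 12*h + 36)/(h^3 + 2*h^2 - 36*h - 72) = (h + 6)/(h^2 - 4*h - 12)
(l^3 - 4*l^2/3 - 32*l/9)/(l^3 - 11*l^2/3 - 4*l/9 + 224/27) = 3*l/(3*l - 7)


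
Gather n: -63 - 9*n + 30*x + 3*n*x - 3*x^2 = n*(3*x - 9) - 3*x^2 + 30*x - 63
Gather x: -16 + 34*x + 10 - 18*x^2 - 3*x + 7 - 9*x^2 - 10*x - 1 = -27*x^2 + 21*x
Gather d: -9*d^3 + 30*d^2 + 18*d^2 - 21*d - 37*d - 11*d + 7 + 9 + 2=-9*d^3 + 48*d^2 - 69*d + 18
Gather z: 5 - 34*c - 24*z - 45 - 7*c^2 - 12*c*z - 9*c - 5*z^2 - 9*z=-7*c^2 - 43*c - 5*z^2 + z*(-12*c - 33) - 40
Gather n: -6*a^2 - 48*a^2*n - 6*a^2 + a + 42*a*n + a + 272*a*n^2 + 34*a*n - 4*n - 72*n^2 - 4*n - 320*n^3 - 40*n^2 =-12*a^2 + 2*a - 320*n^3 + n^2*(272*a - 112) + n*(-48*a^2 + 76*a - 8)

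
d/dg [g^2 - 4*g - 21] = 2*g - 4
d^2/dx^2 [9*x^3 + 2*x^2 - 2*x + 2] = 54*x + 4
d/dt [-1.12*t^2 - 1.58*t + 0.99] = -2.24*t - 1.58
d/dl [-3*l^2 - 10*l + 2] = -6*l - 10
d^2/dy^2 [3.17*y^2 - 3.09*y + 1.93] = 6.34000000000000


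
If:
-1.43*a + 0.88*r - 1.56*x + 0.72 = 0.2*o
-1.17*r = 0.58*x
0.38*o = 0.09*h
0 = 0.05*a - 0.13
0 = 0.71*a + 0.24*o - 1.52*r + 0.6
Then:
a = 2.60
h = -33.73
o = -7.99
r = 0.35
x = -0.70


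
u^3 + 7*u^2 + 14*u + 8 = (u + 1)*(u + 2)*(u + 4)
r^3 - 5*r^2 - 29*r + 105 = (r - 7)*(r - 3)*(r + 5)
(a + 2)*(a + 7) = a^2 + 9*a + 14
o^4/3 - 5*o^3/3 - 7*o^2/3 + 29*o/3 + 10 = (o/3 + 1/3)*(o - 5)*(o - 3)*(o + 2)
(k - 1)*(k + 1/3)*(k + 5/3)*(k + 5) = k^4 + 6*k^3 + 32*k^2/9 - 70*k/9 - 25/9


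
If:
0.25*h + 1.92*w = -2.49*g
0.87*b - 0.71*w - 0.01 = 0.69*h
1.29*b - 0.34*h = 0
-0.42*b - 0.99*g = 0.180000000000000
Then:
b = -0.10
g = -0.14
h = -0.38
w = 0.23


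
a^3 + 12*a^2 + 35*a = a*(a + 5)*(a + 7)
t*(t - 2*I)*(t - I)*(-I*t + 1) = -I*t^4 - 2*t^3 - I*t^2 - 2*t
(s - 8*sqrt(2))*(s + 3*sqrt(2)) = s^2 - 5*sqrt(2)*s - 48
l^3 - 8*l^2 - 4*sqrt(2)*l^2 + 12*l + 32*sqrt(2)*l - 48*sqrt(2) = (l - 6)*(l - 2)*(l - 4*sqrt(2))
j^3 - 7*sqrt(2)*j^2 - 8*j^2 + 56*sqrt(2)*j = j*(j - 8)*(j - 7*sqrt(2))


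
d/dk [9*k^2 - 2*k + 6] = 18*k - 2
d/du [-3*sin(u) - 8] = -3*cos(u)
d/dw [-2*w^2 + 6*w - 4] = 6 - 4*w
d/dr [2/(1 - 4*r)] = 8/(4*r - 1)^2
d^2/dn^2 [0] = 0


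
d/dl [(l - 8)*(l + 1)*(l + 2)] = 3*l^2 - 10*l - 22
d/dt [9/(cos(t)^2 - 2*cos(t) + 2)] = 18*(cos(t) - 1)*sin(t)/(cos(t)^2 - 2*cos(t) + 2)^2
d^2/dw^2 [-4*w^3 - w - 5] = -24*w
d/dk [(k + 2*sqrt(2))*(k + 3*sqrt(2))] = 2*k + 5*sqrt(2)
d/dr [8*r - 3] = 8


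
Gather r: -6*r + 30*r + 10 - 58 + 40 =24*r - 8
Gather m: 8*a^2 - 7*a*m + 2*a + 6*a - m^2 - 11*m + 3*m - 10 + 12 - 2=8*a^2 + 8*a - m^2 + m*(-7*a - 8)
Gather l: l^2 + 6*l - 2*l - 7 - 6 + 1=l^2 + 4*l - 12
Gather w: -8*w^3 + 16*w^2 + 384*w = -8*w^3 + 16*w^2 + 384*w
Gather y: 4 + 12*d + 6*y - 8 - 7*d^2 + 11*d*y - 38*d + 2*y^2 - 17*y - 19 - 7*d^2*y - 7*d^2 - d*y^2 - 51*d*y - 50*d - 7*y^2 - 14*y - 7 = -14*d^2 - 76*d + y^2*(-d - 5) + y*(-7*d^2 - 40*d - 25) - 30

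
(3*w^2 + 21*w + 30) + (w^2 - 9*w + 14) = 4*w^2 + 12*w + 44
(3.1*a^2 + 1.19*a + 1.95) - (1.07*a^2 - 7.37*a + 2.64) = 2.03*a^2 + 8.56*a - 0.69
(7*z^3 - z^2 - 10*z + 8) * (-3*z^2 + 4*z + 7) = -21*z^5 + 31*z^4 + 75*z^3 - 71*z^2 - 38*z + 56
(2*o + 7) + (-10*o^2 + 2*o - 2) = -10*o^2 + 4*o + 5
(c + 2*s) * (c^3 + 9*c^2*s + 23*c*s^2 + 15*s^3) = c^4 + 11*c^3*s + 41*c^2*s^2 + 61*c*s^3 + 30*s^4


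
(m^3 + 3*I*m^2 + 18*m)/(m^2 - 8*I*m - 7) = m*(m^2 + 3*I*m + 18)/(m^2 - 8*I*m - 7)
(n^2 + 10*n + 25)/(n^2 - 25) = (n + 5)/(n - 5)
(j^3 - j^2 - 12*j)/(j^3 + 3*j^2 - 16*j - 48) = j/(j + 4)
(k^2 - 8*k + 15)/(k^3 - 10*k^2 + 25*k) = (k - 3)/(k*(k - 5))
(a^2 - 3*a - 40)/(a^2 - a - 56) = (a + 5)/(a + 7)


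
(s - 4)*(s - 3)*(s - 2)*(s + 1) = s^4 - 8*s^3 + 17*s^2 + 2*s - 24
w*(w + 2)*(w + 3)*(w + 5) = w^4 + 10*w^3 + 31*w^2 + 30*w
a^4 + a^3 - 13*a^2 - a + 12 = (a - 3)*(a - 1)*(a + 1)*(a + 4)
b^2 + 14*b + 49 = (b + 7)^2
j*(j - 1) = j^2 - j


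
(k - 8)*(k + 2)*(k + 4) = k^3 - 2*k^2 - 40*k - 64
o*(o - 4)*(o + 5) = o^3 + o^2 - 20*o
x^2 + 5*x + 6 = (x + 2)*(x + 3)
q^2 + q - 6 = (q - 2)*(q + 3)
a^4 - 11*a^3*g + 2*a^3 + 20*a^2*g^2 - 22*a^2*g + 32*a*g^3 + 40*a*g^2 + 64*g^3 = (a + 2)*(a - 8*g)*(a - 4*g)*(a + g)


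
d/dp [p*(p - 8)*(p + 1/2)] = 3*p^2 - 15*p - 4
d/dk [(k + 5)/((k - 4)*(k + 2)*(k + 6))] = (-2*k^3 - 19*k^2 - 40*k + 52)/(k^6 + 8*k^5 - 24*k^4 - 256*k^3 + 16*k^2 + 1920*k + 2304)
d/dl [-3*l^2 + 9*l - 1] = 9 - 6*l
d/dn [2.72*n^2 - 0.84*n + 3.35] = 5.44*n - 0.84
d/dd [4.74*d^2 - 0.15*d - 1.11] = 9.48*d - 0.15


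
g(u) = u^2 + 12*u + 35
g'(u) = 2*u + 12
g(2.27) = 67.39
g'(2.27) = 16.54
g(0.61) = 42.69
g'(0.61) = 13.22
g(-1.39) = 20.25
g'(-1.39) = 9.22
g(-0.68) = 27.30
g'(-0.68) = 10.64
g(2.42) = 69.90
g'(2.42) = 16.84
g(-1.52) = 19.07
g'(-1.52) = 8.96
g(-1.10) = 23.01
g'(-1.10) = 9.80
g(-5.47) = -0.72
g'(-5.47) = 1.06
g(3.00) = 80.00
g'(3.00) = 18.00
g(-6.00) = -1.00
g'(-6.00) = 0.00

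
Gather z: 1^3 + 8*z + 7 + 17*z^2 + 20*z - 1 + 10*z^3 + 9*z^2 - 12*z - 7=10*z^3 + 26*z^2 + 16*z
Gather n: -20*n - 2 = -20*n - 2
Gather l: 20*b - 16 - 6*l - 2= 20*b - 6*l - 18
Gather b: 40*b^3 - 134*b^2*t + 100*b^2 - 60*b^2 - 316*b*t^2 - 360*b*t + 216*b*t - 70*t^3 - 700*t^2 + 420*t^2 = 40*b^3 + b^2*(40 - 134*t) + b*(-316*t^2 - 144*t) - 70*t^3 - 280*t^2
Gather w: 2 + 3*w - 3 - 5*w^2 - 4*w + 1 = -5*w^2 - w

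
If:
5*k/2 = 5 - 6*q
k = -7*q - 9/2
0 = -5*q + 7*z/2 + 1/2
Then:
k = 124/23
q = -65/46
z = -348/161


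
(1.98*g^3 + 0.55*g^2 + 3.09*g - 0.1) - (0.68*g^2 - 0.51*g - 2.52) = 1.98*g^3 - 0.13*g^2 + 3.6*g + 2.42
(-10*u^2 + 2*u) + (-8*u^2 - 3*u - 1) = -18*u^2 - u - 1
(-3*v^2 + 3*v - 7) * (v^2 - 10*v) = -3*v^4 + 33*v^3 - 37*v^2 + 70*v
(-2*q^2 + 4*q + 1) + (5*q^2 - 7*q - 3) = 3*q^2 - 3*q - 2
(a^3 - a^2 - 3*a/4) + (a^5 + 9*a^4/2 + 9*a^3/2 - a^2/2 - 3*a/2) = a^5 + 9*a^4/2 + 11*a^3/2 - 3*a^2/2 - 9*a/4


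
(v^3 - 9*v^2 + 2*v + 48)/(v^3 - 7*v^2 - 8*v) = (v^2 - v - 6)/(v*(v + 1))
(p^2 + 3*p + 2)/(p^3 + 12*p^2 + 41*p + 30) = (p + 2)/(p^2 + 11*p + 30)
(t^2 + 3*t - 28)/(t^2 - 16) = (t + 7)/(t + 4)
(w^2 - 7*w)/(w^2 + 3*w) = (w - 7)/(w + 3)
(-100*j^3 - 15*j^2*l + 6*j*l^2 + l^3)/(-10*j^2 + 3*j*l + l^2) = (20*j^2 - j*l - l^2)/(2*j - l)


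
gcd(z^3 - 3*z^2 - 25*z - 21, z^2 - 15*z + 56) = z - 7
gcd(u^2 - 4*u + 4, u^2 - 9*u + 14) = u - 2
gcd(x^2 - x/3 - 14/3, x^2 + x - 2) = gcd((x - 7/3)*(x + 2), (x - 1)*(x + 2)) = x + 2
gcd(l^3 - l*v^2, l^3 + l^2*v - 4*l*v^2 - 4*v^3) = l + v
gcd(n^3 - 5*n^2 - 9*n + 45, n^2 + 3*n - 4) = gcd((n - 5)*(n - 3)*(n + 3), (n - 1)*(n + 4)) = 1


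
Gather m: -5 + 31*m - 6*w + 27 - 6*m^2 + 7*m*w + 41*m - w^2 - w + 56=-6*m^2 + m*(7*w + 72) - w^2 - 7*w + 78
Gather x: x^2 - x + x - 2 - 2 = x^2 - 4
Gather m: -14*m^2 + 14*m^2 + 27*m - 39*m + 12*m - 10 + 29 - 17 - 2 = 0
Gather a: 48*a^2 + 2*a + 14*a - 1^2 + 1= 48*a^2 + 16*a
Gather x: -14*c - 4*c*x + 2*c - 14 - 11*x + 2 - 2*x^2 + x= -12*c - 2*x^2 + x*(-4*c - 10) - 12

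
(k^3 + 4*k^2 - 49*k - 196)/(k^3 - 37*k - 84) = (k + 7)/(k + 3)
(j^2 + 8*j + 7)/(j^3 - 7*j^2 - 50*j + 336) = (j + 1)/(j^2 - 14*j + 48)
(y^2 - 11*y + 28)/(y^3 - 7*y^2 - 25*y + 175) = (y - 4)/(y^2 - 25)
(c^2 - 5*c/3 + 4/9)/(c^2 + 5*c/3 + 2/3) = (9*c^2 - 15*c + 4)/(3*(3*c^2 + 5*c + 2))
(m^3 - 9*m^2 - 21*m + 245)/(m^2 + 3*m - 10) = (m^2 - 14*m + 49)/(m - 2)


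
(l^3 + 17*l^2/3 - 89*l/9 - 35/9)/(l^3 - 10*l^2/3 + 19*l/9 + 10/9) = (l + 7)/(l - 2)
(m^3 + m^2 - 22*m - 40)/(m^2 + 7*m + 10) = (m^2 - m - 20)/(m + 5)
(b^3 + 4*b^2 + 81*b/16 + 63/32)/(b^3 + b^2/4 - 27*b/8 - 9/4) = (b + 7/4)/(b - 2)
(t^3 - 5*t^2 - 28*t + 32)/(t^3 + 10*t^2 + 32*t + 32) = (t^2 - 9*t + 8)/(t^2 + 6*t + 8)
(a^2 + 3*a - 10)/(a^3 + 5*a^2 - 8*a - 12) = (a + 5)/(a^2 + 7*a + 6)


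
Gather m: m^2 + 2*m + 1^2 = m^2 + 2*m + 1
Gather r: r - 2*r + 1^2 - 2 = -r - 1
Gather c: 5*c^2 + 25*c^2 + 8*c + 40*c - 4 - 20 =30*c^2 + 48*c - 24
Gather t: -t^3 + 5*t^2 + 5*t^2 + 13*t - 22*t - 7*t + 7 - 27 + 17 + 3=-t^3 + 10*t^2 - 16*t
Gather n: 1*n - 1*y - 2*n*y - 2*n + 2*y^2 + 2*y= n*(-2*y - 1) + 2*y^2 + y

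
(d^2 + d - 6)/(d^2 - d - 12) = (d - 2)/(d - 4)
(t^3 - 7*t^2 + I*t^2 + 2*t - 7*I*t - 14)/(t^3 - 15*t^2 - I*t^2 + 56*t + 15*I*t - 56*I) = (t + 2*I)/(t - 8)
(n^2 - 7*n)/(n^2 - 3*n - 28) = n/(n + 4)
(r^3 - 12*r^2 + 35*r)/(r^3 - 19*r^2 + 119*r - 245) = r/(r - 7)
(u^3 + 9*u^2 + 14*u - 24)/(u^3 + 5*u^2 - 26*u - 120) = (u - 1)/(u - 5)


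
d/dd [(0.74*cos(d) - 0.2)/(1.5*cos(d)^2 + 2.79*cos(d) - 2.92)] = (1.11*cos(d)^2 - 0.6*cos(d) + 1.6028)*sin(d)/(2.25*cos(d)^4 + 8.37*cos(d)^3 - 0.975899999999999*cos(d)^2 - 16.2936*cos(d) + 8.5264)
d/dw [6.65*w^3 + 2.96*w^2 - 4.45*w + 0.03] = 19.95*w^2 + 5.92*w - 4.45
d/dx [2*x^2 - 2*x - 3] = 4*x - 2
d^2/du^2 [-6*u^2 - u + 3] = -12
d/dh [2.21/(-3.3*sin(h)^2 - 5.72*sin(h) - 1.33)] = (14.586*sin(h) + 12.6412)*cos(h)/(3.3*sin(h)^2 + 5.72*sin(h) + 1.33)^2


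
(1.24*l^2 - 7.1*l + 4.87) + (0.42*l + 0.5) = 1.24*l^2 - 6.68*l + 5.37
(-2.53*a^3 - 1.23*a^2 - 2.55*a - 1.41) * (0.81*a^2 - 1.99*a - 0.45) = -2.0493*a^5 + 4.0384*a^4 + 1.5207*a^3 + 4.4859*a^2 + 3.9534*a + 0.6345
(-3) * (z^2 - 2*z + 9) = -3*z^2 + 6*z - 27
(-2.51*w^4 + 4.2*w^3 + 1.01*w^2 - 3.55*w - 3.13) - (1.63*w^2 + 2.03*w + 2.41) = -2.51*w^4 + 4.2*w^3 - 0.62*w^2 - 5.58*w - 5.54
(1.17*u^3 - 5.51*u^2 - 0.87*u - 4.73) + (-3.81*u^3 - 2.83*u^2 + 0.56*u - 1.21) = -2.64*u^3 - 8.34*u^2 - 0.31*u - 5.94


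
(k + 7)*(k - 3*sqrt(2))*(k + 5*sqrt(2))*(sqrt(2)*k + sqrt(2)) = sqrt(2)*k^4 + 4*k^3 + 8*sqrt(2)*k^3 - 23*sqrt(2)*k^2 + 32*k^2 - 240*sqrt(2)*k + 28*k - 210*sqrt(2)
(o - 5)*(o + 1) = o^2 - 4*o - 5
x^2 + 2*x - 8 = (x - 2)*(x + 4)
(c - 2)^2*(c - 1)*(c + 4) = c^4 - c^3 - 12*c^2 + 28*c - 16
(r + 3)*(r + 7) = r^2 + 10*r + 21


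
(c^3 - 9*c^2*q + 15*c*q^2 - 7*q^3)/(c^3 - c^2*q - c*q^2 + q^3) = (c - 7*q)/(c + q)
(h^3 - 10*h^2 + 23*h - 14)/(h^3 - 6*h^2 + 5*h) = (h^2 - 9*h + 14)/(h*(h - 5))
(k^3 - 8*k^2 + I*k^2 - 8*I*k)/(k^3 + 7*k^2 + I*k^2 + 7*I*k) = (k - 8)/(k + 7)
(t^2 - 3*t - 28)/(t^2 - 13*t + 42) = (t + 4)/(t - 6)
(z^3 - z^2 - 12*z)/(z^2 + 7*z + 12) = z*(z - 4)/(z + 4)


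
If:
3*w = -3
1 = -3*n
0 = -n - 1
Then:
No Solution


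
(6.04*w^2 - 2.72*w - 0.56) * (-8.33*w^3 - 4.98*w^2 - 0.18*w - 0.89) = -50.3132*w^5 - 7.4216*w^4 + 17.1232*w^3 - 2.0972*w^2 + 2.5216*w + 0.4984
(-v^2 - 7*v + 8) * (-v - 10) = v^3 + 17*v^2 + 62*v - 80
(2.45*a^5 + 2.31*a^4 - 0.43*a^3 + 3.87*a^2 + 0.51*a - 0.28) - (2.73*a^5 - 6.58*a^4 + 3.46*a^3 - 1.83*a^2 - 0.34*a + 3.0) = -0.28*a^5 + 8.89*a^4 - 3.89*a^3 + 5.7*a^2 + 0.85*a - 3.28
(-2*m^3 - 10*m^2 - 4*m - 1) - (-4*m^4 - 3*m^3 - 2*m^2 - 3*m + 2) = 4*m^4 + m^3 - 8*m^2 - m - 3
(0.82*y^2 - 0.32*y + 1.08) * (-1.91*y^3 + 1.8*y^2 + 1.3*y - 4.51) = -1.5662*y^5 + 2.0872*y^4 - 1.5728*y^3 - 2.1702*y^2 + 2.8472*y - 4.8708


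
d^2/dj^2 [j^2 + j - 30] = 2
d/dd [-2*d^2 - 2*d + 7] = -4*d - 2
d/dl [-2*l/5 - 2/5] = -2/5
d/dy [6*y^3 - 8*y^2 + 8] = 2*y*(9*y - 8)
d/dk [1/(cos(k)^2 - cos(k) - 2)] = (2*cos(k) - 1)*sin(k)/(sin(k)^2 + cos(k) + 1)^2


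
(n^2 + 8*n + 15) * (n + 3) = n^3 + 11*n^2 + 39*n + 45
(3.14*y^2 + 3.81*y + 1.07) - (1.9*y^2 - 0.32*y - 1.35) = 1.24*y^2 + 4.13*y + 2.42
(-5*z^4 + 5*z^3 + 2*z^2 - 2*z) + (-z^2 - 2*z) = -5*z^4 + 5*z^3 + z^2 - 4*z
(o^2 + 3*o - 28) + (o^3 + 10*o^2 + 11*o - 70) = o^3 + 11*o^2 + 14*o - 98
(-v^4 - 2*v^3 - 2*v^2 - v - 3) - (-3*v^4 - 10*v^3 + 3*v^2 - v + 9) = 2*v^4 + 8*v^3 - 5*v^2 - 12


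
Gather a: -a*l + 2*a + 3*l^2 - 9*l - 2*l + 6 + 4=a*(2 - l) + 3*l^2 - 11*l + 10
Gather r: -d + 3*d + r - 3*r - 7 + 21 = 2*d - 2*r + 14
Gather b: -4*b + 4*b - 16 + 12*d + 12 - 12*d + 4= 0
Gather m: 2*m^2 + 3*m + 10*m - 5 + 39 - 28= 2*m^2 + 13*m + 6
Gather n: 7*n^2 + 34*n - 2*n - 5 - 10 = 7*n^2 + 32*n - 15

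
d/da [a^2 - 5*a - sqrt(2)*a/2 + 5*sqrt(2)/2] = 2*a - 5 - sqrt(2)/2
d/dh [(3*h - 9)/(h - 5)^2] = 3*(1 - h)/(h - 5)^3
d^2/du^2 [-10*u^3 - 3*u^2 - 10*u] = -60*u - 6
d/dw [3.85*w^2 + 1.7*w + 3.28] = 7.7*w + 1.7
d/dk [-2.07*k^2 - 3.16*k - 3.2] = -4.14*k - 3.16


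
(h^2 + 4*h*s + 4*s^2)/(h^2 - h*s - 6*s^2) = (-h - 2*s)/(-h + 3*s)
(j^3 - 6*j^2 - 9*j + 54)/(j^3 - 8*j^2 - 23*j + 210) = (j^2 - 9)/(j^2 - 2*j - 35)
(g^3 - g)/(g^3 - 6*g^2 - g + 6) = g/(g - 6)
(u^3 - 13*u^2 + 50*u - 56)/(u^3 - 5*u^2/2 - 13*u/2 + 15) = 2*(u^2 - 11*u + 28)/(2*u^2 - u - 15)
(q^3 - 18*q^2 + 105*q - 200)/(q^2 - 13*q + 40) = q - 5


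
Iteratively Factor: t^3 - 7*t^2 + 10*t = (t - 2)*(t^2 - 5*t) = t*(t - 2)*(t - 5)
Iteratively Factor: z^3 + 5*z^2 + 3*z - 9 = (z - 1)*(z^2 + 6*z + 9) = (z - 1)*(z + 3)*(z + 3)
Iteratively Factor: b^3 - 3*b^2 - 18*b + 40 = (b + 4)*(b^2 - 7*b + 10) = (b - 5)*(b + 4)*(b - 2)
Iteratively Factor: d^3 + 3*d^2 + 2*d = (d)*(d^2 + 3*d + 2) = d*(d + 2)*(d + 1)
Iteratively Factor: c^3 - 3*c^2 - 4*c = (c - 4)*(c^2 + c) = (c - 4)*(c + 1)*(c)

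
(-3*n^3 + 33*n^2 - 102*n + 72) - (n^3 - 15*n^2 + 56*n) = -4*n^3 + 48*n^2 - 158*n + 72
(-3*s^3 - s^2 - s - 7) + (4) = -3*s^3 - s^2 - s - 3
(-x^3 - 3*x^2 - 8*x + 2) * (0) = 0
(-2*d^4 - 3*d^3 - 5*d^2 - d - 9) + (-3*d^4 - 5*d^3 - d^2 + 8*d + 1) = -5*d^4 - 8*d^3 - 6*d^2 + 7*d - 8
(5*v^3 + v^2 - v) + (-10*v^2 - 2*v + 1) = 5*v^3 - 9*v^2 - 3*v + 1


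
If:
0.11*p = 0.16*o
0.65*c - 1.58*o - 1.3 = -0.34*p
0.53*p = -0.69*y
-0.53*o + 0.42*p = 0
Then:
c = 2.00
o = 0.00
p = 0.00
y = 0.00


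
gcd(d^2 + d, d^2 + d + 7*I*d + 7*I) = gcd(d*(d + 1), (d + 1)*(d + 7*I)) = d + 1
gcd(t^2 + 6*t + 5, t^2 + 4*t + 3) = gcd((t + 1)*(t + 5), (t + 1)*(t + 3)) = t + 1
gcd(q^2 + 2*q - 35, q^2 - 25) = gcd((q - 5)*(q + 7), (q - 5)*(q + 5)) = q - 5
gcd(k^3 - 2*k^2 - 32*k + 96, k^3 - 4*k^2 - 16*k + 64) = k^2 - 8*k + 16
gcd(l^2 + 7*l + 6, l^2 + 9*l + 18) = l + 6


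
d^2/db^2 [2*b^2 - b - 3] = 4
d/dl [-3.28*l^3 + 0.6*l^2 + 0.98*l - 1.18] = -9.84*l^2 + 1.2*l + 0.98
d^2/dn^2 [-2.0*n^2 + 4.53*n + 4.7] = -4.00000000000000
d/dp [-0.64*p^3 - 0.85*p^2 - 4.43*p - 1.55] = -1.92*p^2 - 1.7*p - 4.43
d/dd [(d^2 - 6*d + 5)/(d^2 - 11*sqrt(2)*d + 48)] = (2*(d - 3)*(d^2 - 11*sqrt(2)*d + 48) - (2*d - 11*sqrt(2))*(d^2 - 6*d + 5))/(d^2 - 11*sqrt(2)*d + 48)^2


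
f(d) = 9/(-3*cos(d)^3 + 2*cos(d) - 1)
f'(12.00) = 17.13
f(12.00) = -8.07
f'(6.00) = 5.26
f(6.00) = -5.19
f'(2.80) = -128.44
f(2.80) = -24.00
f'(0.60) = -19.56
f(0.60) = -8.69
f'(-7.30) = 25.39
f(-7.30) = -23.40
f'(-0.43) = 9.90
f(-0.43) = -6.27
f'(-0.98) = 36.21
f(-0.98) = -22.25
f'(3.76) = 20.46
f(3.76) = -8.94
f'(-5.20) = 1.41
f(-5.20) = -24.23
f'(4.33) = -2.47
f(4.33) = -5.66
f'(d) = 9*(-9*sin(d)*cos(d)^2 + 2*sin(d))/(-3*cos(d)^3 + 2*cos(d) - 1)^2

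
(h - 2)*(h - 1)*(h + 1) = h^3 - 2*h^2 - h + 2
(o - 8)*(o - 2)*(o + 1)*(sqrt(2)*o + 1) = sqrt(2)*o^4 - 9*sqrt(2)*o^3 + o^3 - 9*o^2 + 6*sqrt(2)*o^2 + 6*o + 16*sqrt(2)*o + 16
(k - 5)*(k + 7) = k^2 + 2*k - 35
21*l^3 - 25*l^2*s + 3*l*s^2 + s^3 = (-3*l + s)*(-l + s)*(7*l + s)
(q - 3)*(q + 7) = q^2 + 4*q - 21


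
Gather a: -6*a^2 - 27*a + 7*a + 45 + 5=-6*a^2 - 20*a + 50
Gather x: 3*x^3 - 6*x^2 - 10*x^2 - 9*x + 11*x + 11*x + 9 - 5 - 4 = 3*x^3 - 16*x^2 + 13*x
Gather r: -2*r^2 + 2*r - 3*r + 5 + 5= -2*r^2 - r + 10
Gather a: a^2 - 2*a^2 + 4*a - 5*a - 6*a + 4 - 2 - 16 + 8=-a^2 - 7*a - 6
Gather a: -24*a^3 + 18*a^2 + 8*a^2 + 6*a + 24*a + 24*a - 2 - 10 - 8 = -24*a^3 + 26*a^2 + 54*a - 20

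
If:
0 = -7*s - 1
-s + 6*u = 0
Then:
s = -1/7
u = -1/42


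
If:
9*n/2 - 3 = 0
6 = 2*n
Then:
No Solution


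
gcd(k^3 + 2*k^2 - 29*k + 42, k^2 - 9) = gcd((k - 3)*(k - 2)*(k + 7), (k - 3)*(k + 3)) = k - 3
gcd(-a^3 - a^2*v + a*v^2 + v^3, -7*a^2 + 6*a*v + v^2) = -a + v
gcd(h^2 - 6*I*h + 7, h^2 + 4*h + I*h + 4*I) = h + I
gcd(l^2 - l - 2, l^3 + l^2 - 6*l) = l - 2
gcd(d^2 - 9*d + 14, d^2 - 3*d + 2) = d - 2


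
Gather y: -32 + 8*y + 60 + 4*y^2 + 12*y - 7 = 4*y^2 + 20*y + 21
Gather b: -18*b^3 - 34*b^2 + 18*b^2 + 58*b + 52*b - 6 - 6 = -18*b^3 - 16*b^2 + 110*b - 12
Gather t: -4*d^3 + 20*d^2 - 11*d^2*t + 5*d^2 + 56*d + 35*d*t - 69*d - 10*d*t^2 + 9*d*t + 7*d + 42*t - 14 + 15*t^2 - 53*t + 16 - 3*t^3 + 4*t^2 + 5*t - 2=-4*d^3 + 25*d^2 - 6*d - 3*t^3 + t^2*(19 - 10*d) + t*(-11*d^2 + 44*d - 6)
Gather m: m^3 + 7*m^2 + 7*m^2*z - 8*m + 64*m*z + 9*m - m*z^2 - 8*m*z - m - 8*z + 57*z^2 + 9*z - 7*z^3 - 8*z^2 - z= m^3 + m^2*(7*z + 7) + m*(-z^2 + 56*z) - 7*z^3 + 49*z^2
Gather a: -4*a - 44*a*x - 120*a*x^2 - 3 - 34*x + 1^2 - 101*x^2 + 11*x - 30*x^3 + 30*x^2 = a*(-120*x^2 - 44*x - 4) - 30*x^3 - 71*x^2 - 23*x - 2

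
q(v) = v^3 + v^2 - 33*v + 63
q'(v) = 3*v^2 + 2*v - 33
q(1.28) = 24.50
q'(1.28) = -25.52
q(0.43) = 49.07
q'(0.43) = -31.59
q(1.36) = 22.49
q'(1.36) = -24.73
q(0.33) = 52.25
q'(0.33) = -32.01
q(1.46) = 20.06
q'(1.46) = -23.69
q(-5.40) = 112.90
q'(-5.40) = 43.68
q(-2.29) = 131.81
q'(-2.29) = -21.85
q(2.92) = 0.06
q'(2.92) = -1.58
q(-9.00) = -288.00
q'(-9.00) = 192.00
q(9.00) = 576.00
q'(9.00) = 228.00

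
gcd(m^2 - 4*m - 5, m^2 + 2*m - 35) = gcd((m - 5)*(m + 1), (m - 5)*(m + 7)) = m - 5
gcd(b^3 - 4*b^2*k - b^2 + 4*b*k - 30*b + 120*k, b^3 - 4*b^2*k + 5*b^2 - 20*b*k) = b^2 - 4*b*k + 5*b - 20*k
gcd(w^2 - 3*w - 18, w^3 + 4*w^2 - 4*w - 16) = 1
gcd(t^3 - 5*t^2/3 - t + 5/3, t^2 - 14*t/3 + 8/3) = 1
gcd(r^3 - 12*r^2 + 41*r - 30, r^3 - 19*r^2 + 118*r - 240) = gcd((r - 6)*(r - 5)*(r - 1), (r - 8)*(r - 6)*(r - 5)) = r^2 - 11*r + 30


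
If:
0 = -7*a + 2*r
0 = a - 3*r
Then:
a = 0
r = 0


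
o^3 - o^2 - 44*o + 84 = (o - 6)*(o - 2)*(o + 7)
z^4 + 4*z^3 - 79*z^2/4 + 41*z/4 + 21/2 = (z - 2)*(z - 3/2)*(z + 1/2)*(z + 7)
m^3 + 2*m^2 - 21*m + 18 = (m - 3)*(m - 1)*(m + 6)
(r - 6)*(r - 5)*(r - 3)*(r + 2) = r^4 - 12*r^3 + 35*r^2 + 36*r - 180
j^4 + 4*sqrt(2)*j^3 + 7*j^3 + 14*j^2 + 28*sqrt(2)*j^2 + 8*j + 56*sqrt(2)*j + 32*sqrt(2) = (j + 1)*(j + 2)*(j + 4)*(j + 4*sqrt(2))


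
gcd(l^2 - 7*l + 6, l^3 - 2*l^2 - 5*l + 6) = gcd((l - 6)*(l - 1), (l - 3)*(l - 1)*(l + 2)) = l - 1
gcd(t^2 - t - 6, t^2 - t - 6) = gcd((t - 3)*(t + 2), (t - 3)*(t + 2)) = t^2 - t - 6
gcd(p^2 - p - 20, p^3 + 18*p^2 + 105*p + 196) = p + 4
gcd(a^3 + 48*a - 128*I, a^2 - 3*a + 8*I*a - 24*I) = a + 8*I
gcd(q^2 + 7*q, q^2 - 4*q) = q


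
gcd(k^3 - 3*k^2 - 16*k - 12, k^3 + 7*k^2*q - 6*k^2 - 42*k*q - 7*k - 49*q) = k + 1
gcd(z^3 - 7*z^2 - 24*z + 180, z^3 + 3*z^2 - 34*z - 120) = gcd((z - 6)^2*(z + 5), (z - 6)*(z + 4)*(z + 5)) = z^2 - z - 30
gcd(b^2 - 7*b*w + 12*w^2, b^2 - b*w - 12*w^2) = -b + 4*w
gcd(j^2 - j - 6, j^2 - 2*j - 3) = j - 3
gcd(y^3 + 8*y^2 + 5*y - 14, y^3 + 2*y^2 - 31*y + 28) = y^2 + 6*y - 7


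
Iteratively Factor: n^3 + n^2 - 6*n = (n + 3)*(n^2 - 2*n) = (n - 2)*(n + 3)*(n)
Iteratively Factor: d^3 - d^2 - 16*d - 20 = (d - 5)*(d^2 + 4*d + 4) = (d - 5)*(d + 2)*(d + 2)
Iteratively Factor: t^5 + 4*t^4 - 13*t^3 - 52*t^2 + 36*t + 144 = (t + 3)*(t^4 + t^3 - 16*t^2 - 4*t + 48) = (t - 2)*(t + 3)*(t^3 + 3*t^2 - 10*t - 24) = (t - 2)*(t + 2)*(t + 3)*(t^2 + t - 12) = (t - 2)*(t + 2)*(t + 3)*(t + 4)*(t - 3)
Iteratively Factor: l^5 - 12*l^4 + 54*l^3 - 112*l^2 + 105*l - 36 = (l - 4)*(l^4 - 8*l^3 + 22*l^2 - 24*l + 9) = (l - 4)*(l - 3)*(l^3 - 5*l^2 + 7*l - 3) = (l - 4)*(l - 3)*(l - 1)*(l^2 - 4*l + 3) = (l - 4)*(l - 3)^2*(l - 1)*(l - 1)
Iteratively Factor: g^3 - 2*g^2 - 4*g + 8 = (g - 2)*(g^2 - 4) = (g - 2)*(g + 2)*(g - 2)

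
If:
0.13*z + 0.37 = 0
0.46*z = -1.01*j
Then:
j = 1.30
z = -2.85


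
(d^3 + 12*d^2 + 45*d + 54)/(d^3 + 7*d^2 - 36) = (d + 3)/(d - 2)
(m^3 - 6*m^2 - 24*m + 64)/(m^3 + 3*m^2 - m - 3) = (m^3 - 6*m^2 - 24*m + 64)/(m^3 + 3*m^2 - m - 3)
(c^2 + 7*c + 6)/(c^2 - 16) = (c^2 + 7*c + 6)/(c^2 - 16)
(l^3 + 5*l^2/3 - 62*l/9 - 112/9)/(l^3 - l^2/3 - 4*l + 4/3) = (9*l^2 - 3*l - 56)/(3*(3*l^2 - 7*l + 2))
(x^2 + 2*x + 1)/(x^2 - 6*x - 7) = (x + 1)/(x - 7)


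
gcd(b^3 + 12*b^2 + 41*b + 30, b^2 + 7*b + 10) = b + 5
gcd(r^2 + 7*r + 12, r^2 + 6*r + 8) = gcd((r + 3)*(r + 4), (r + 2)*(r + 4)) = r + 4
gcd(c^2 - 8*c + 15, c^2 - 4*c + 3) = c - 3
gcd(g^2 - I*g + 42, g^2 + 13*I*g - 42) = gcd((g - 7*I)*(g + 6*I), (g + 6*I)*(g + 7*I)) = g + 6*I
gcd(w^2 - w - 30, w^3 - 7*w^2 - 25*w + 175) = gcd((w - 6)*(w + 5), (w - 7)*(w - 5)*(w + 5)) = w + 5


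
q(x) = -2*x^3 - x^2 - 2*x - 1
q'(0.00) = -2.00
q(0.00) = -1.00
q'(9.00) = -506.00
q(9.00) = -1558.00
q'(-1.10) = -7.06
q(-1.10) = 2.65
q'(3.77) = -94.82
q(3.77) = -129.92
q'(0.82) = -7.67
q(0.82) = -4.42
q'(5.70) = -208.34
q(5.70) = -415.28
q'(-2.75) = -41.88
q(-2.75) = 38.53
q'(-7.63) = -336.04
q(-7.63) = 844.43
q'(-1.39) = -10.81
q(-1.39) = 5.22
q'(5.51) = -195.18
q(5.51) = -376.95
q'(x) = -6*x^2 - 2*x - 2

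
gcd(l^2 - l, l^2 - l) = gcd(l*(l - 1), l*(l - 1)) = l^2 - l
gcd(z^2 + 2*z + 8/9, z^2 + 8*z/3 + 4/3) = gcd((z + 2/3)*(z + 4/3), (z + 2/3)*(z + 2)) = z + 2/3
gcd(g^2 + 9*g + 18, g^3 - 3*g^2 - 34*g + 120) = g + 6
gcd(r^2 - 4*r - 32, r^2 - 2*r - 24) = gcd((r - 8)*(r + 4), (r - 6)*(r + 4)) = r + 4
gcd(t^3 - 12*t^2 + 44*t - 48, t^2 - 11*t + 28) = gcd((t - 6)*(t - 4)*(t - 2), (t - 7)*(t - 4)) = t - 4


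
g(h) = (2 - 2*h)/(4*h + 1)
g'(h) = -4*(2 - 2*h)/(4*h + 1)^2 - 2/(4*h + 1) = -10/(4*h + 1)^2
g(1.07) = -0.03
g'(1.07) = -0.36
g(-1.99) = -0.86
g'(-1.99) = -0.21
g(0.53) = 0.30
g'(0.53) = -1.03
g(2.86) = -0.30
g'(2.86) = -0.06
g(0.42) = 0.43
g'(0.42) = -1.39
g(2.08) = -0.23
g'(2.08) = -0.12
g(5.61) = -0.39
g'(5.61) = -0.02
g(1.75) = -0.19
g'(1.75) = -0.16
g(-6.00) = -0.61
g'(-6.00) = -0.02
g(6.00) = -0.40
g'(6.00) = -0.02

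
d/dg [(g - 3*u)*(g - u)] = 2*g - 4*u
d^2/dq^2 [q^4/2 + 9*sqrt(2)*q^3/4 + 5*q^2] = 6*q^2 + 27*sqrt(2)*q/2 + 10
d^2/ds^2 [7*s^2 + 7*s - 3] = 14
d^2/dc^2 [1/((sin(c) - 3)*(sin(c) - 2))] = (-4*sin(c)^4 + 15*sin(c)^3 + 5*sin(c)^2 - 60*sin(c) + 38)/((sin(c) - 3)^3*(sin(c) - 2)^3)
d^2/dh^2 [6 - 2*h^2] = -4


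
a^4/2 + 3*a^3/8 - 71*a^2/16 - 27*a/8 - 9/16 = (a/2 + 1/4)*(a - 3)*(a + 1/4)*(a + 3)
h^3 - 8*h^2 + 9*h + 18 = (h - 6)*(h - 3)*(h + 1)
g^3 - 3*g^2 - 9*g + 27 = (g - 3)^2*(g + 3)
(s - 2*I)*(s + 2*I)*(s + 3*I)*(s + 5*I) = s^4 + 8*I*s^3 - 11*s^2 + 32*I*s - 60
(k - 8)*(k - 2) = k^2 - 10*k + 16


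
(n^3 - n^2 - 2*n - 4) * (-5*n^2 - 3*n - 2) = -5*n^5 + 2*n^4 + 11*n^3 + 28*n^2 + 16*n + 8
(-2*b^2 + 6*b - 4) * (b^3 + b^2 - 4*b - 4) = -2*b^5 + 4*b^4 + 10*b^3 - 20*b^2 - 8*b + 16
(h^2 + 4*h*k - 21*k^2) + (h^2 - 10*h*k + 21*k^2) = 2*h^2 - 6*h*k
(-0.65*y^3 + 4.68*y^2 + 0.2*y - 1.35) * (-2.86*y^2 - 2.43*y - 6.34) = 1.859*y^5 - 11.8053*y^4 - 7.8234*y^3 - 26.2962*y^2 + 2.0125*y + 8.559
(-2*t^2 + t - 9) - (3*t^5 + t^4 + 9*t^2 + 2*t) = -3*t^5 - t^4 - 11*t^2 - t - 9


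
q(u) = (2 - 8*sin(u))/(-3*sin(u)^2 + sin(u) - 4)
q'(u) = (2 - 8*sin(u))*(6*sin(u)*cos(u) - cos(u))/(-3*sin(u)^2 + sin(u) - 4)^2 - 8*cos(u)/(-3*sin(u)^2 + sin(u) - 4)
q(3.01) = -0.24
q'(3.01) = -2.01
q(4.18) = -1.25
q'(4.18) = -0.02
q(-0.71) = -1.22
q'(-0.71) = 0.26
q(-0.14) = -0.74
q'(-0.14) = 1.57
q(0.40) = 0.27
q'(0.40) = 1.73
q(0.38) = 0.24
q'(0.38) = 1.77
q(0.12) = -0.27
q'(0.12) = 2.01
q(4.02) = -1.25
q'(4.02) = -0.10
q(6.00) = -0.94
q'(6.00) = 1.17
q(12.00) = -1.17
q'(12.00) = 0.48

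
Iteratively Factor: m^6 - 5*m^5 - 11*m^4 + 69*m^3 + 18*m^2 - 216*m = (m + 2)*(m^5 - 7*m^4 + 3*m^3 + 63*m^2 - 108*m) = m*(m + 2)*(m^4 - 7*m^3 + 3*m^2 + 63*m - 108) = m*(m + 2)*(m + 3)*(m^3 - 10*m^2 + 33*m - 36) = m*(m - 4)*(m + 2)*(m + 3)*(m^2 - 6*m + 9) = m*(m - 4)*(m - 3)*(m + 2)*(m + 3)*(m - 3)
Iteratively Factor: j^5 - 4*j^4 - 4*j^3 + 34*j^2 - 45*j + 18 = (j - 2)*(j^4 - 2*j^3 - 8*j^2 + 18*j - 9) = (j - 2)*(j - 1)*(j^3 - j^2 - 9*j + 9) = (j - 2)*(j - 1)^2*(j^2 - 9) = (j - 2)*(j - 1)^2*(j + 3)*(j - 3)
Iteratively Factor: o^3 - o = (o + 1)*(o^2 - o) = o*(o + 1)*(o - 1)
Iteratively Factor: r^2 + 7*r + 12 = (r + 3)*(r + 4)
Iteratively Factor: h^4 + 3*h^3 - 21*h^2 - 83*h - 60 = (h - 5)*(h^3 + 8*h^2 + 19*h + 12) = (h - 5)*(h + 1)*(h^2 + 7*h + 12) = (h - 5)*(h + 1)*(h + 4)*(h + 3)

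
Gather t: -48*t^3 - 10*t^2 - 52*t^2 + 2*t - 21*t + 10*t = -48*t^3 - 62*t^2 - 9*t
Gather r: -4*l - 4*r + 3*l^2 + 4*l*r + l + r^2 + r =3*l^2 - 3*l + r^2 + r*(4*l - 3)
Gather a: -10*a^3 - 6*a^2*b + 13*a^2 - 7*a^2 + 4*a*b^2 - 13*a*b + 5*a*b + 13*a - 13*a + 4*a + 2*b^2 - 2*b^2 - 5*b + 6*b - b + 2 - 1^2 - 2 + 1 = -10*a^3 + a^2*(6 - 6*b) + a*(4*b^2 - 8*b + 4)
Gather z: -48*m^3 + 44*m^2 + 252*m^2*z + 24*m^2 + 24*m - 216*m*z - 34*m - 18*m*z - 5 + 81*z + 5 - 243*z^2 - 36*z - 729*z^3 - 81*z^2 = -48*m^3 + 68*m^2 - 10*m - 729*z^3 - 324*z^2 + z*(252*m^2 - 234*m + 45)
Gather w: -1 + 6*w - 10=6*w - 11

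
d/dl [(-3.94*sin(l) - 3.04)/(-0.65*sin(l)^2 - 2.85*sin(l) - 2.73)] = (-2.561*sin(l)^2 - 3.952*sin(l) + 2.0922)*cos(l)/(0.4225*sin(l)^4 + 3.705*sin(l)^3 + 11.6715*sin(l)^2 + 15.561*sin(l) + 7.4529)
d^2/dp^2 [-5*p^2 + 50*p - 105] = -10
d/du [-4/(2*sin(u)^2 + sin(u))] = 4*(4/tan(u) + cos(u)/sin(u)^2)/(2*sin(u) + 1)^2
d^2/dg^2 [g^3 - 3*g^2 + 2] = 6*g - 6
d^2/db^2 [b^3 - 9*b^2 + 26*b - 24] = 6*b - 18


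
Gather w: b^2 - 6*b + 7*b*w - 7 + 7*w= b^2 - 6*b + w*(7*b + 7) - 7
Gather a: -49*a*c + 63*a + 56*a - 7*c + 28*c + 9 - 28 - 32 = a*(119 - 49*c) + 21*c - 51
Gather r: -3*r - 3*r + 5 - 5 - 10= -6*r - 10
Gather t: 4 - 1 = 3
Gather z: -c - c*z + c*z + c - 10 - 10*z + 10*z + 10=0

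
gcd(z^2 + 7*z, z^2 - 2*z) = z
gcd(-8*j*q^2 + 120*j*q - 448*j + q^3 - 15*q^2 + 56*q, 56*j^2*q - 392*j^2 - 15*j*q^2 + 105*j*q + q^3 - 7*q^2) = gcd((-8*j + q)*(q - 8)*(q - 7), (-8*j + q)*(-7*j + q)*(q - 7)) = -8*j*q + 56*j + q^2 - 7*q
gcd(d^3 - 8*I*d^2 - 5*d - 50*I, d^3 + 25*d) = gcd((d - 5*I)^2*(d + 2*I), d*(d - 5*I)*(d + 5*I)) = d - 5*I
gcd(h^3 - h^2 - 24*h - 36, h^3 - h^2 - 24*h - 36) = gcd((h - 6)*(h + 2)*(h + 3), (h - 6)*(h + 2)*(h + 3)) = h^3 - h^2 - 24*h - 36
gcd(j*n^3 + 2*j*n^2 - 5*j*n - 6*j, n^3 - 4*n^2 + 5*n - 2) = n - 2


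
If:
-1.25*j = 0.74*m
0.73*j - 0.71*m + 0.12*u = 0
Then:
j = -0.0621979407438537*u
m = 0.105064089094348*u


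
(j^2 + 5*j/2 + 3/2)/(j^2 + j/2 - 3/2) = (j + 1)/(j - 1)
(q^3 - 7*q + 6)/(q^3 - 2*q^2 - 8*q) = (-q^3 + 7*q - 6)/(q*(-q^2 + 2*q + 8))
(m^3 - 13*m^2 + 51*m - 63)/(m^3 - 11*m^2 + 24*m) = (m^2 - 10*m + 21)/(m*(m - 8))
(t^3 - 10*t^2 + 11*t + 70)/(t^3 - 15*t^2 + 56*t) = (t^2 - 3*t - 10)/(t*(t - 8))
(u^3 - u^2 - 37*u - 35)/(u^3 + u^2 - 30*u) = (u^3 - u^2 - 37*u - 35)/(u*(u^2 + u - 30))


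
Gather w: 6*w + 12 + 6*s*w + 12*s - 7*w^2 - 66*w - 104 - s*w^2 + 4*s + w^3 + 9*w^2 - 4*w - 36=16*s + w^3 + w^2*(2 - s) + w*(6*s - 64) - 128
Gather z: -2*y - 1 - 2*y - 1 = -4*y - 2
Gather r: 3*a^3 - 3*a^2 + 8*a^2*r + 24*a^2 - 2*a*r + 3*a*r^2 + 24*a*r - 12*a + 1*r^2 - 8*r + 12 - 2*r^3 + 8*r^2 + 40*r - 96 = 3*a^3 + 21*a^2 - 12*a - 2*r^3 + r^2*(3*a + 9) + r*(8*a^2 + 22*a + 32) - 84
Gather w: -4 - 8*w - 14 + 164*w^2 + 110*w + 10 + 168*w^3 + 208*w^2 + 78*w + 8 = 168*w^3 + 372*w^2 + 180*w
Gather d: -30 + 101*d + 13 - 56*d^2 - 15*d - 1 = -56*d^2 + 86*d - 18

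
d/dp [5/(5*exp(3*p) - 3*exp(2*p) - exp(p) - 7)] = (-75*exp(2*p) + 30*exp(p) + 5)*exp(p)/(-5*exp(3*p) + 3*exp(2*p) + exp(p) + 7)^2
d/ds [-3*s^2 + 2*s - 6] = 2 - 6*s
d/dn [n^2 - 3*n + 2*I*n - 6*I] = 2*n - 3 + 2*I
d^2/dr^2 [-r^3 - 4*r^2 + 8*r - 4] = -6*r - 8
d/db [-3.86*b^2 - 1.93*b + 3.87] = -7.72*b - 1.93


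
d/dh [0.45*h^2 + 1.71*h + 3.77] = 0.9*h + 1.71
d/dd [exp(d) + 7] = exp(d)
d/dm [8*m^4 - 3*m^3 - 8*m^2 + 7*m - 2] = 32*m^3 - 9*m^2 - 16*m + 7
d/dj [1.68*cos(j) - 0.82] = -1.68*sin(j)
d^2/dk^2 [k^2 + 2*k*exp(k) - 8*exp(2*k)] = 2*k*exp(k) - 32*exp(2*k) + 4*exp(k) + 2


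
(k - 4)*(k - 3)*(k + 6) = k^3 - k^2 - 30*k + 72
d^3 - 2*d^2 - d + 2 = (d - 2)*(d - 1)*(d + 1)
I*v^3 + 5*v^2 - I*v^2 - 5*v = v*(v - 5*I)*(I*v - I)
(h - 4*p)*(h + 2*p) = h^2 - 2*h*p - 8*p^2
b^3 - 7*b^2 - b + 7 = (b - 7)*(b - 1)*(b + 1)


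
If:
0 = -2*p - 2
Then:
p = -1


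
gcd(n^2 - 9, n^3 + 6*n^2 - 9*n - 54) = n^2 - 9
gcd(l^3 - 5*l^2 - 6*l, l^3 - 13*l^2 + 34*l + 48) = l^2 - 5*l - 6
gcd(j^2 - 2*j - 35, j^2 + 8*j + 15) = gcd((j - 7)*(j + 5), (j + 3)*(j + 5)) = j + 5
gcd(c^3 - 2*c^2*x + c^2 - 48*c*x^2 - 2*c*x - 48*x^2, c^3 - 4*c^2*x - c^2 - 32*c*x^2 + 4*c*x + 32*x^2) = -c + 8*x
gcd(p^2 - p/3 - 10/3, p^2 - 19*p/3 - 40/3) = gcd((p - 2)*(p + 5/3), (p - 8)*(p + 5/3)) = p + 5/3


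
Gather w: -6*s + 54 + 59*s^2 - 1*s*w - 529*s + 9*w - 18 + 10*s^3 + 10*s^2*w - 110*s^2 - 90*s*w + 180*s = 10*s^3 - 51*s^2 - 355*s + w*(10*s^2 - 91*s + 9) + 36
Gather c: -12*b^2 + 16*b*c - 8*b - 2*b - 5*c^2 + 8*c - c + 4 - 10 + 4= -12*b^2 - 10*b - 5*c^2 + c*(16*b + 7) - 2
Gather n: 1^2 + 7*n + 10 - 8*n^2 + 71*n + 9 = -8*n^2 + 78*n + 20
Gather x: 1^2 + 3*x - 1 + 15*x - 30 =18*x - 30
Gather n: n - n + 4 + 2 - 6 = 0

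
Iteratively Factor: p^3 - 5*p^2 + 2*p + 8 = (p - 2)*(p^2 - 3*p - 4) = (p - 2)*(p + 1)*(p - 4)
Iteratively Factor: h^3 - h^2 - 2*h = (h - 2)*(h^2 + h) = (h - 2)*(h + 1)*(h)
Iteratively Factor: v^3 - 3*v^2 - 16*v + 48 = (v + 4)*(v^2 - 7*v + 12) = (v - 3)*(v + 4)*(v - 4)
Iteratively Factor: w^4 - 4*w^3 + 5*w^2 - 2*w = (w - 2)*(w^3 - 2*w^2 + w) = (w - 2)*(w - 1)*(w^2 - w) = (w - 2)*(w - 1)^2*(w)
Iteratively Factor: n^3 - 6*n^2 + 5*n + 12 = (n - 4)*(n^2 - 2*n - 3) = (n - 4)*(n - 3)*(n + 1)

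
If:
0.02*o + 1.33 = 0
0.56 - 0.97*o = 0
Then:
No Solution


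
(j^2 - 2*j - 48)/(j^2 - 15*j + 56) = (j + 6)/(j - 7)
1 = 1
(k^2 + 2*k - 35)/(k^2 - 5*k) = (k + 7)/k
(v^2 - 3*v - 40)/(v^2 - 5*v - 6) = (-v^2 + 3*v + 40)/(-v^2 + 5*v + 6)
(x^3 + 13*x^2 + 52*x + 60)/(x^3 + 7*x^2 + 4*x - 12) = (x + 5)/(x - 1)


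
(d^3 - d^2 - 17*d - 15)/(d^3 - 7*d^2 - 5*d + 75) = (d + 1)/(d - 5)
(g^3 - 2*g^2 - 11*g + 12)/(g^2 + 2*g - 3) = g - 4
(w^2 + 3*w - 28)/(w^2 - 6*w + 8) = (w + 7)/(w - 2)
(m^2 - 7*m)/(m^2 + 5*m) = (m - 7)/(m + 5)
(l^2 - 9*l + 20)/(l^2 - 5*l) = (l - 4)/l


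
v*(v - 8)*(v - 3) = v^3 - 11*v^2 + 24*v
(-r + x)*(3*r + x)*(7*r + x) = -21*r^3 + 11*r^2*x + 9*r*x^2 + x^3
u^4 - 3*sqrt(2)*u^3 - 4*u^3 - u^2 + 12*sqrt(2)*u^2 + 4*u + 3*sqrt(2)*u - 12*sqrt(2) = (u - 4)*(u - 1)*(u + 1)*(u - 3*sqrt(2))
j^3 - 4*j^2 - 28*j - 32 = (j - 8)*(j + 2)^2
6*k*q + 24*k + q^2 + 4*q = (6*k + q)*(q + 4)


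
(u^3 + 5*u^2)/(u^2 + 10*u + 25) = u^2/(u + 5)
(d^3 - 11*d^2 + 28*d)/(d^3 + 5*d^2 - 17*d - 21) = d*(d^2 - 11*d + 28)/(d^3 + 5*d^2 - 17*d - 21)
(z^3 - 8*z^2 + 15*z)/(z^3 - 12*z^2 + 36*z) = (z^2 - 8*z + 15)/(z^2 - 12*z + 36)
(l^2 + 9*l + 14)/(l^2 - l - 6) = (l + 7)/(l - 3)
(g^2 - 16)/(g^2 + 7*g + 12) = (g - 4)/(g + 3)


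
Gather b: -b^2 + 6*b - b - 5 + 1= -b^2 + 5*b - 4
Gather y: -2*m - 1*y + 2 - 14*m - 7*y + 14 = -16*m - 8*y + 16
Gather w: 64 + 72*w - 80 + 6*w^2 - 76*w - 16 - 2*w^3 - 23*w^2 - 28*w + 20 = -2*w^3 - 17*w^2 - 32*w - 12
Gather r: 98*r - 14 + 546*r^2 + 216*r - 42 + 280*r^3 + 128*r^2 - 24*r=280*r^3 + 674*r^2 + 290*r - 56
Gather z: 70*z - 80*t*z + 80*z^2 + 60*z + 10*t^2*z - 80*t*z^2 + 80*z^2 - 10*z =z^2*(160 - 80*t) + z*(10*t^2 - 80*t + 120)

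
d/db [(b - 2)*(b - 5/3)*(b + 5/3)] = 3*b^2 - 4*b - 25/9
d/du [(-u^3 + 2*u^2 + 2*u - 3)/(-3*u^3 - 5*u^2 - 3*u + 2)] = (11*u^4 + 18*u^3 - 29*u^2 - 22*u - 5)/(9*u^6 + 30*u^5 + 43*u^4 + 18*u^3 - 11*u^2 - 12*u + 4)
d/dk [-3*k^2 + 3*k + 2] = 3 - 6*k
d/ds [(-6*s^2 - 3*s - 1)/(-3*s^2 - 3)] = (-s^2 + 10*s/3 + 1)/(s^4 + 2*s^2 + 1)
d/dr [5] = 0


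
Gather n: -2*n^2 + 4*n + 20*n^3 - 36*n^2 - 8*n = 20*n^3 - 38*n^2 - 4*n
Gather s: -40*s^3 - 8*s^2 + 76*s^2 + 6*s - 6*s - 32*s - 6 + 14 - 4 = -40*s^3 + 68*s^2 - 32*s + 4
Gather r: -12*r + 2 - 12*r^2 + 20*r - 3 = -12*r^2 + 8*r - 1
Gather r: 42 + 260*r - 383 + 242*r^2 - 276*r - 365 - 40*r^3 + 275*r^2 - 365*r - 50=-40*r^3 + 517*r^2 - 381*r - 756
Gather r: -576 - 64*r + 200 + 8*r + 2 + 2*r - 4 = -54*r - 378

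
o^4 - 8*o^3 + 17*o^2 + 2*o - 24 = (o - 4)*(o - 3)*(o - 2)*(o + 1)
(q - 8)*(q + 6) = q^2 - 2*q - 48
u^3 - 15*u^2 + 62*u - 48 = (u - 8)*(u - 6)*(u - 1)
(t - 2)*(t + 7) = t^2 + 5*t - 14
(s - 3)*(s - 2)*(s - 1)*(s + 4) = s^4 - 2*s^3 - 13*s^2 + 38*s - 24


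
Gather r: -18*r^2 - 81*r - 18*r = -18*r^2 - 99*r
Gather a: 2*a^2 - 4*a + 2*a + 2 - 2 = 2*a^2 - 2*a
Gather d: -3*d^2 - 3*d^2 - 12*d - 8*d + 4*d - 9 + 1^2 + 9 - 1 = -6*d^2 - 16*d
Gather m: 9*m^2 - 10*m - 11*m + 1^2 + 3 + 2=9*m^2 - 21*m + 6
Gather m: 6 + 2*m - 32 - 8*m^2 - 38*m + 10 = -8*m^2 - 36*m - 16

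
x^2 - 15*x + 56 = (x - 8)*(x - 7)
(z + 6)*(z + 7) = z^2 + 13*z + 42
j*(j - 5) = j^2 - 5*j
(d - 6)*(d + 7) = d^2 + d - 42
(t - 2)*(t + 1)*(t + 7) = t^3 + 6*t^2 - 9*t - 14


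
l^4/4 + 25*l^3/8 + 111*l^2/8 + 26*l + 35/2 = (l/2 + 1)^2*(l + 7/2)*(l + 5)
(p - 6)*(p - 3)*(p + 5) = p^3 - 4*p^2 - 27*p + 90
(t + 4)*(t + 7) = t^2 + 11*t + 28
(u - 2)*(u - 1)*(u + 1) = u^3 - 2*u^2 - u + 2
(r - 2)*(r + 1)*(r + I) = r^3 - r^2 + I*r^2 - 2*r - I*r - 2*I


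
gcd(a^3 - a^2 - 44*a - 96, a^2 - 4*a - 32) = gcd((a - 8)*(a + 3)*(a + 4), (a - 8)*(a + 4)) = a^2 - 4*a - 32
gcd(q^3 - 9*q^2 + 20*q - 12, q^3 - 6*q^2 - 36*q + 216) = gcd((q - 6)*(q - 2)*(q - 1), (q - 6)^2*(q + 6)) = q - 6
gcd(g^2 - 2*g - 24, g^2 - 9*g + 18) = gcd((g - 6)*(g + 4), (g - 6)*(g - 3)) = g - 6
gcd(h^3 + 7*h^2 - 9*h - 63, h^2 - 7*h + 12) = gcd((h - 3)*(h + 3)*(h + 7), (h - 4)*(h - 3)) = h - 3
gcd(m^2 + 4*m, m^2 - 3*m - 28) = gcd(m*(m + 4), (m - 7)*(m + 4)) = m + 4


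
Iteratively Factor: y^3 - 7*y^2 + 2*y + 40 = (y + 2)*(y^2 - 9*y + 20) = (y - 4)*(y + 2)*(y - 5)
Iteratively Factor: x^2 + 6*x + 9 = (x + 3)*(x + 3)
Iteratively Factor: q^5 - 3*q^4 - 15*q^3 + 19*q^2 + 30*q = (q + 1)*(q^4 - 4*q^3 - 11*q^2 + 30*q) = (q - 5)*(q + 1)*(q^3 + q^2 - 6*q) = q*(q - 5)*(q + 1)*(q^2 + q - 6) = q*(q - 5)*(q + 1)*(q + 3)*(q - 2)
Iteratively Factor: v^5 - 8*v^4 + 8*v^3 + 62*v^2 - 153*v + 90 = (v - 5)*(v^4 - 3*v^3 - 7*v^2 + 27*v - 18) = (v - 5)*(v - 1)*(v^3 - 2*v^2 - 9*v + 18) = (v - 5)*(v - 2)*(v - 1)*(v^2 - 9) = (v - 5)*(v - 2)*(v - 1)*(v + 3)*(v - 3)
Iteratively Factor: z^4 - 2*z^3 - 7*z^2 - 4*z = (z - 4)*(z^3 + 2*z^2 + z) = (z - 4)*(z + 1)*(z^2 + z) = (z - 4)*(z + 1)^2*(z)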